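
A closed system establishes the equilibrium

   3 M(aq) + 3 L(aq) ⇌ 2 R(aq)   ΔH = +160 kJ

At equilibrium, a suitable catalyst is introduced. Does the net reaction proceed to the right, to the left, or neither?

no shift

A catalyst speeds both forward and reverse rates equally; it changes neither Q nor K — no shift from this change.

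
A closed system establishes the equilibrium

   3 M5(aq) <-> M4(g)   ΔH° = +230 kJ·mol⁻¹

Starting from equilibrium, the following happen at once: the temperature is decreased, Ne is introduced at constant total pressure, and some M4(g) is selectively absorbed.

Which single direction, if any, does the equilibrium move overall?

cannot be determined

The forward reaction is endothermic. Lowering T favours the exothermic direction — shift to the left.
Adding inert gas at constant total pressure expands the volume and lowers every reacting partial pressure. With Δn_gas = 1 − 0 = +1, Q moves away from K toward the side with fewer gas moles, so the system shifts toward the side with more gas moles — to the right.
Removing M4 (g), a product, drives the reaction to the right.
The individual effects push in opposite directions; without quantitative information the net direction cannot be determined.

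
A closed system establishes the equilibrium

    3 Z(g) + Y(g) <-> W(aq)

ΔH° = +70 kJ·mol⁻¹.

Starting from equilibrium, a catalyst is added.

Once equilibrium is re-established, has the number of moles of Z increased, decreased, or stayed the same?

unchanged

A catalyst speeds both forward and reverse rates equally; it changes neither Q nor K — no shift from this change.
No net shift occurs, so the amount of Z is unchanged.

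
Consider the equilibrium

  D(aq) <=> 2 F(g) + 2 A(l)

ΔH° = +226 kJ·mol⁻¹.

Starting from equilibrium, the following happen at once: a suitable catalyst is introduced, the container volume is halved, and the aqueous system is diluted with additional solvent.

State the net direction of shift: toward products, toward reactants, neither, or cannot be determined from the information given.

A catalyst speeds both forward and reverse rates equally; it changes neither Q nor K — no shift from this change.
Gas moles: reactants 0, products 2 (Δn_gas = +2). Compression shifts the system toward the side with fewer moles of gas — to the left.
Dilution lowers every aqueous concentration by the same factor. Δn_aq = 0 − 1 = -1, so the system shifts toward the side with more dissolved moles — to the left.
Only the nonzero effect(s) matter; the net shift is to the left.

left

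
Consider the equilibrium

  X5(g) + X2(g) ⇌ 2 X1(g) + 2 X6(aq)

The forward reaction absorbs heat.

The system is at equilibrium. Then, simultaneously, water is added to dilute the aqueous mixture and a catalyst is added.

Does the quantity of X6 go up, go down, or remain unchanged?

Dilution lowers every aqueous concentration by the same factor. Δn_aq = 2 − 0 = +2, so the system shifts toward the side with more dissolved moles — to the right.
A catalyst speeds both forward and reverse rates equally; it changes neither Q nor K — no shift from this change.
The net shift is to the right. X6 is a product, so its amount increases.

increases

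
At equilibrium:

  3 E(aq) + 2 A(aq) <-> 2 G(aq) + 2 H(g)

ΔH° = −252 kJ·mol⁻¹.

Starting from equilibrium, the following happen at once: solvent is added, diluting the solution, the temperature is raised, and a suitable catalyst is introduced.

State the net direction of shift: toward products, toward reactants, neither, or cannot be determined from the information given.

Dilution lowers every aqueous concentration by the same factor. Δn_aq = 2 − 5 = -3, so the system shifts toward the side with more dissolved moles — to the left.
The forward reaction is exothermic. Raising T favours the endothermic direction — shift to the left.
A catalyst speeds both forward and reverse rates equally; it changes neither Q nor K — no shift from this change.
Only the nonzero effect(s) matter; the net shift is to the left.

left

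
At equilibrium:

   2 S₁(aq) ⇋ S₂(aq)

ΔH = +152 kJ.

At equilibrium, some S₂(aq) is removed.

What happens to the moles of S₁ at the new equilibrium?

Removing S₂ (aq), a product, drives the reaction to the right.
The net shift is to the right. S₁ is a reactant, so its amount decreases.

decreases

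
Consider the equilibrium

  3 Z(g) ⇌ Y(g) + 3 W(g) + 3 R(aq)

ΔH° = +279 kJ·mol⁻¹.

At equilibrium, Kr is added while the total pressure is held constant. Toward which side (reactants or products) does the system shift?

Adding inert gas at constant total pressure expands the volume and lowers every reacting partial pressure. With Δn_gas = 4 − 3 = +1, Q moves away from K toward the side with fewer gas moles, so the system shifts toward the side with more gas moles — to the right.

right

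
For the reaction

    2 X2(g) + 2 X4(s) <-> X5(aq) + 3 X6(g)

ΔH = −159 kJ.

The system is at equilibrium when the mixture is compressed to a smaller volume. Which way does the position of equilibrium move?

Gas moles: reactants 2, products 3 (Δn_gas = +1). Compression shifts the system toward the side with fewer moles of gas — to the left.

left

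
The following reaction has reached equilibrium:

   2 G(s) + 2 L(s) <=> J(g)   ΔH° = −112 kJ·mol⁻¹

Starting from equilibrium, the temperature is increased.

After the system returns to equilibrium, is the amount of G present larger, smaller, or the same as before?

The forward reaction is exothermic. Raising T favours the endothermic direction — shift to the left.
The net shift is to the left. G is a reactant, so its amount increases.

increases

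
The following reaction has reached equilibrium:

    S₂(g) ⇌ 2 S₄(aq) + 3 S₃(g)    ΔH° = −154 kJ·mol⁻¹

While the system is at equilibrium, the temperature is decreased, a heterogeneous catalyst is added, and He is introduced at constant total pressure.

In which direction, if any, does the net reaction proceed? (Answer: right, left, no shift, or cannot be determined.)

right

The forward reaction is exothermic. Lowering T favours the exothermic direction — shift to the right.
A catalyst speeds both forward and reverse rates equally; it changes neither Q nor K — no shift from this change.
Adding inert gas at constant total pressure expands the volume and lowers every reacting partial pressure. With Δn_gas = 3 − 1 = +2, Q moves away from K toward the side with fewer gas moles, so the system shifts toward the side with more gas moles — to the right.
Only the nonzero effect(s) matter; the net shift is to the right.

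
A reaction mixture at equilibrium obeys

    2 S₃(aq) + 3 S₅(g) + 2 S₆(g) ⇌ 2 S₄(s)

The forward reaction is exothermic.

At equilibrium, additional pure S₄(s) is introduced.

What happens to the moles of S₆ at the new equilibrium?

unchanged

S₄ is a pure solid; its activity is 1 regardless of amount, so Q is unaffected — no shift from this change.
No net shift occurs, so the amount of S₆ is unchanged.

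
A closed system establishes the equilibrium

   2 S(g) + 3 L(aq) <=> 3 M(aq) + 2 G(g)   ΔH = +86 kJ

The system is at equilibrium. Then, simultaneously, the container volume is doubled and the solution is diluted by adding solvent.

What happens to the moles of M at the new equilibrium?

unchanged

Gas moles: reactants 2, products 2. Δn_gas = 0, so a volume change leaves Q equal to K — no shift from this change.
Dilution scales every aqueous concentration by the same factor. Δn_aq = 3 − 3 = 0, so Q is unchanged — no shift.
No net shift occurs, so the amount of M is unchanged.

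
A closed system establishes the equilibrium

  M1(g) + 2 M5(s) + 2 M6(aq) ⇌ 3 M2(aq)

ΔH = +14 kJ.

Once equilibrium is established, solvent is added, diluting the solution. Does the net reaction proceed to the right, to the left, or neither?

right

Dilution lowers every aqueous concentration by the same factor. Δn_aq = 3 − 2 = +1, so the system shifts toward the side with more dissolved moles — to the right.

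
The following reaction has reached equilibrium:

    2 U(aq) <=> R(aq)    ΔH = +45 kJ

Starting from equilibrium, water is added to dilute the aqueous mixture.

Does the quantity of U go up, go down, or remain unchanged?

increases

Dilution lowers every aqueous concentration by the same factor. Δn_aq = 1 − 2 = -1, so the system shifts toward the side with more dissolved moles — to the left.
The net shift is to the left. U is a reactant, so its amount increases.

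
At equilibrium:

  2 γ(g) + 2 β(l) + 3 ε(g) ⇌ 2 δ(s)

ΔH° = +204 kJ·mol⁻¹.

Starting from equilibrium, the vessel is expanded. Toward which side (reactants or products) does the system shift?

left

Gas moles: reactants 5, products 0 (Δn_gas = -5). Expansion shifts the system toward the side with more moles of gas — to the left.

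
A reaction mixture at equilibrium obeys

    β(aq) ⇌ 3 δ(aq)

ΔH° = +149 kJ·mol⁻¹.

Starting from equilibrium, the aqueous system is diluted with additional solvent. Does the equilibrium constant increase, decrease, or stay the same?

unchanged

The equilibrium constant depends only on temperature. This perturbation may move the position of equilibrium, but since T is unchanged, K itself is unchanged.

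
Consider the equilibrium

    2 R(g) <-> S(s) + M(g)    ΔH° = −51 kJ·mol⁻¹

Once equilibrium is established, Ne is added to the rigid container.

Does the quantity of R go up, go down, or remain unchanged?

At constant volume, adding an inert gas leaves every reacting species' partial pressure unchanged, so Q is unchanged — no shift from this change.
No net shift occurs, so the amount of R is unchanged.

unchanged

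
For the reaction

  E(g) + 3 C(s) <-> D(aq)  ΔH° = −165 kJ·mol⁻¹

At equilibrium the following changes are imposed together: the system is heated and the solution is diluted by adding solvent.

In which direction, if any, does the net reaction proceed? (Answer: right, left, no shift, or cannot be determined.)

The forward reaction is exothermic. Raising T favours the endothermic direction — shift to the left.
Dilution lowers every aqueous concentration by the same factor. Δn_aq = 1 − 0 = +1, so the system shifts toward the side with more dissolved moles — to the right.
The individual effects push in opposite directions; without quantitative information the net direction cannot be determined.

cannot be determined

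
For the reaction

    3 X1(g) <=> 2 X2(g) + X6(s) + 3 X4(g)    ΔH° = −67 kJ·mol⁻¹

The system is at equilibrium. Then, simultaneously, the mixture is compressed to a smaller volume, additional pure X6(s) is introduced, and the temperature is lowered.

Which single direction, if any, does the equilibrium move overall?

cannot be determined

Gas moles: reactants 3, products 5 (Δn_gas = +2). Compression shifts the system toward the side with fewer moles of gas — to the left.
X6 is a pure solid; its activity is 1 regardless of amount, so Q is unaffected — no shift from this change.
The forward reaction is exothermic. Lowering T favours the exothermic direction — shift to the right.
The individual effects push in opposite directions; without quantitative information the net direction cannot be determined.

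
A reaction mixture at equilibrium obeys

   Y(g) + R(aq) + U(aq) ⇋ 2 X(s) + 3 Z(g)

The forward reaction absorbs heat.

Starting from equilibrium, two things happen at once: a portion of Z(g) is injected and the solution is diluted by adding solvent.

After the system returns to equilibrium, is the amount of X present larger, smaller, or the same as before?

Adding Z (g), a product, drives the reaction to the left.
Dilution lowers every aqueous concentration by the same factor. Δn_aq = 0 − 2 = -2, so the system shifts toward the side with more dissolved moles — to the left.
The net shift is to the left. X is a product, so its amount decreases.

decreases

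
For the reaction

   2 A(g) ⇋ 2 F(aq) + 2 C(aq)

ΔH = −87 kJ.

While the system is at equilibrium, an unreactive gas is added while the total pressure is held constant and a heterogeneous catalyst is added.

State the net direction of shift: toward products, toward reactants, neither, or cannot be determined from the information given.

Adding inert gas at constant total pressure expands the volume and lowers every reacting partial pressure. With Δn_gas = 0 − 2 = -2, Q moves away from K toward the side with fewer gas moles, so the system shifts toward the side with more gas moles — to the left.
A catalyst speeds both forward and reverse rates equally; it changes neither Q nor K — no shift from this change.
Only the nonzero effect(s) matter; the net shift is to the left.

left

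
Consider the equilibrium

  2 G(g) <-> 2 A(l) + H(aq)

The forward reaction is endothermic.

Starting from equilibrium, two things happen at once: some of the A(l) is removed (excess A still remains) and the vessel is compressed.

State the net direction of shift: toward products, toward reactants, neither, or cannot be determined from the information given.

right

A is a pure liquid; its activity is 1 regardless of amount, so Q is unaffected — no shift from this change.
Gas moles: reactants 2, products 0 (Δn_gas = -2). Compression shifts the system toward the side with fewer moles of gas — to the right.
Only the nonzero effect(s) matter; the net shift is to the right.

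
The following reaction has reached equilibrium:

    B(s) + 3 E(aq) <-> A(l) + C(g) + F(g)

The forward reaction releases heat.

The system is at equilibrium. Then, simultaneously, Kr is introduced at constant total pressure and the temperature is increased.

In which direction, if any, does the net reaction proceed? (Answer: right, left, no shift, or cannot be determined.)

cannot be determined

Adding inert gas at constant total pressure expands the volume and lowers every reacting partial pressure. With Δn_gas = 2 − 0 = +2, Q moves away from K toward the side with fewer gas moles, so the system shifts toward the side with more gas moles — to the right.
The forward reaction is exothermic. Raising T favours the endothermic direction — shift to the left.
The individual effects push in opposite directions; without quantitative information the net direction cannot be determined.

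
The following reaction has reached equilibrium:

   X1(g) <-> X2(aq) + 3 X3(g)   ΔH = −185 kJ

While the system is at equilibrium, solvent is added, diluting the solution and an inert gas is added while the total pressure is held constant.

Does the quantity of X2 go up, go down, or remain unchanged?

Dilution lowers every aqueous concentration by the same factor. Δn_aq = 1 − 0 = +1, so the system shifts toward the side with more dissolved moles — to the right.
Adding inert gas at constant total pressure expands the volume and lowers every reacting partial pressure. With Δn_gas = 3 − 1 = +2, Q moves away from K toward the side with fewer gas moles, so the system shifts toward the side with more gas moles — to the right.
The net shift is to the right. X2 is a product, so its amount increases.

increases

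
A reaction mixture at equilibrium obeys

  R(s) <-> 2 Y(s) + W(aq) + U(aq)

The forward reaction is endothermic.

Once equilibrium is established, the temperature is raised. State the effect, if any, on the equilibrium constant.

K depends on temperature via the van 't Hoff relation. The forward reaction is endothermic, so raising T increases K.

increases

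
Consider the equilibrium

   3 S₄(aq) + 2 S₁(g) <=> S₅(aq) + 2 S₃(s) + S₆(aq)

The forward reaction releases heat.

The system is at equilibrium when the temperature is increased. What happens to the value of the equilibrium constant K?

K depends on temperature via the van 't Hoff relation. The forward reaction is exothermic, so raising T decreases K.

decreases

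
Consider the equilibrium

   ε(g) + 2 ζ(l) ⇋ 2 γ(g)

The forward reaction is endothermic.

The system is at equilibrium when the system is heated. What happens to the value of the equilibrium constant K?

increases

K depends on temperature via the van 't Hoff relation. The forward reaction is endothermic, so raising T increases K.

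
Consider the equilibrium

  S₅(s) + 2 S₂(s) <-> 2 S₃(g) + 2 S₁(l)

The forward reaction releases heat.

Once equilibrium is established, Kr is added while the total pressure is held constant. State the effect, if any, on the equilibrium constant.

The equilibrium constant depends only on temperature. This perturbation may move the position of equilibrium, but since T is unchanged, K itself is unchanged.

unchanged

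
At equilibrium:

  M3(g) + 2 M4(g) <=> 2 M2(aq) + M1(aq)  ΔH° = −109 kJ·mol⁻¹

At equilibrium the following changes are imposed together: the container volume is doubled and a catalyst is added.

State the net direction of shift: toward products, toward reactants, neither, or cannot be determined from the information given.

Gas moles: reactants 3, products 0 (Δn_gas = -3). Expansion shifts the system toward the side with more moles of gas — to the left.
A catalyst speeds both forward and reverse rates equally; it changes neither Q nor K — no shift from this change.
Only the nonzero effect(s) matter; the net shift is to the left.

left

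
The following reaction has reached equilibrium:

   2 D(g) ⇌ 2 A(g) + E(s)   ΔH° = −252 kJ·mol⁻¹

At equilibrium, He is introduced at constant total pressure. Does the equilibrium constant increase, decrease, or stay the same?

The equilibrium constant depends only on temperature. This perturbation changes neither the position of equilibrium nor K.

unchanged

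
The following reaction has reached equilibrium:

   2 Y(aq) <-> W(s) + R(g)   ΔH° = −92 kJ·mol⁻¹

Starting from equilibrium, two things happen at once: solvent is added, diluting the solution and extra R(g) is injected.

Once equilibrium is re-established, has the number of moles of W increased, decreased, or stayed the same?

Dilution lowers every aqueous concentration by the same factor. Δn_aq = 0 − 2 = -2, so the system shifts toward the side with more dissolved moles — to the left.
Adding R (g), a product, drives the reaction to the left.
The net shift is to the left. W is a product, so its amount decreases.

decreases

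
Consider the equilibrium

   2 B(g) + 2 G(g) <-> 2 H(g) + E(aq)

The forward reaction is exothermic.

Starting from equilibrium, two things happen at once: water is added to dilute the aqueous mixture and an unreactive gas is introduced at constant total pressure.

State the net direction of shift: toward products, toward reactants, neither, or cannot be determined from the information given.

Dilution lowers every aqueous concentration by the same factor. Δn_aq = 1 − 0 = +1, so the system shifts toward the side with more dissolved moles — to the right.
Adding inert gas at constant total pressure expands the volume and lowers every reacting partial pressure. With Δn_gas = 2 − 4 = -2, Q moves away from K toward the side with fewer gas moles, so the system shifts toward the side with more gas moles — to the left.
The individual effects push in opposite directions; without quantitative information the net direction cannot be determined.

cannot be determined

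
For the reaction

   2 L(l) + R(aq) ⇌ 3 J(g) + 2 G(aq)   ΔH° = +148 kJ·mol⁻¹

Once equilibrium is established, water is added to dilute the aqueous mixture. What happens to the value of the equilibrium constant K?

The equilibrium constant depends only on temperature. This perturbation may move the position of equilibrium, but since T is unchanged, K itself is unchanged.

unchanged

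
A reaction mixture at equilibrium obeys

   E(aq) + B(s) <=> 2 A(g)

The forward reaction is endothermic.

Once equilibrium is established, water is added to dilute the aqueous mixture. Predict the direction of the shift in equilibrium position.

Dilution lowers every aqueous concentration by the same factor. Δn_aq = 0 − 1 = -1, so the system shifts toward the side with more dissolved moles — to the left.

left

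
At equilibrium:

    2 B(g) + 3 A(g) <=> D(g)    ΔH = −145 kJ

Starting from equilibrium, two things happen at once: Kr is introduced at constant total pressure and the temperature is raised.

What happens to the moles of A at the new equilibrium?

Adding inert gas at constant total pressure expands the volume and lowers every reacting partial pressure. With Δn_gas = 1 − 5 = -4, Q moves away from K toward the side with fewer gas moles, so the system shifts toward the side with more gas moles — to the left.
The forward reaction is exothermic. Raising T favours the endothermic direction — shift to the left.
The net shift is to the left. A is a reactant, so its amount increases.

increases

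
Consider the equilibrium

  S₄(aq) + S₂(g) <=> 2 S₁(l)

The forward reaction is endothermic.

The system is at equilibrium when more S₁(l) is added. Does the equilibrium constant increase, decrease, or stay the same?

The equilibrium constant depends only on temperature. This perturbation changes neither the position of equilibrium nor K.

unchanged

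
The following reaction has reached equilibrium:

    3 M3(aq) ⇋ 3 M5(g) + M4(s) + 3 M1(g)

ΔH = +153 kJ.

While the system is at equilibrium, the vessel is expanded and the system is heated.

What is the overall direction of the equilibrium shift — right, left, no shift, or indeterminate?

right

Gas moles: reactants 0, products 6 (Δn_gas = +6). Expansion shifts the system toward the side with more moles of gas — to the right.
The forward reaction is endothermic. Raising T favours the endothermic direction — shift to the right.
All effects act in the same direction — net shift to the right.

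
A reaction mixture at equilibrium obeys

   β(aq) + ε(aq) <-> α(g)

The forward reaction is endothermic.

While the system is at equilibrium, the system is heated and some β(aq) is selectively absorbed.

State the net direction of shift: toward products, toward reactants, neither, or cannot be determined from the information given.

cannot be determined

The forward reaction is endothermic. Raising T favours the endothermic direction — shift to the right.
Removing β (aq), a reactant, drives the reaction to the left.
The individual effects push in opposite directions; without quantitative information the net direction cannot be determined.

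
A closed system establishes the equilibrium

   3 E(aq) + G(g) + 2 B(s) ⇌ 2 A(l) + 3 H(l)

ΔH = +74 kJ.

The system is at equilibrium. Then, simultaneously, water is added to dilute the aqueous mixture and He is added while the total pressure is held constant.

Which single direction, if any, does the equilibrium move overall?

Dilution lowers every aqueous concentration by the same factor. Δn_aq = 0 − 3 = -3, so the system shifts toward the side with more dissolved moles — to the left.
Adding inert gas at constant total pressure expands the volume and lowers every reacting partial pressure. With Δn_gas = 0 − 1 = -1, Q moves away from K toward the side with fewer gas moles, so the system shifts toward the side with more gas moles — to the left.
All effects act in the same direction — net shift to the left.

left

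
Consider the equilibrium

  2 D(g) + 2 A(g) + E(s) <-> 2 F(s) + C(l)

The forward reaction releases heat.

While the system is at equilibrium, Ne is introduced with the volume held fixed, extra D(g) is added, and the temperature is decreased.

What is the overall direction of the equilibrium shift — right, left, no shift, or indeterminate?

right

At constant volume, adding an inert gas leaves every reacting species' partial pressure unchanged, so Q is unchanged — no shift from this change.
Adding D (g), a reactant, drives the reaction to the right.
The forward reaction is exothermic. Lowering T favours the exothermic direction — shift to the right.
Only the nonzero effect(s) matter; the net shift is to the right.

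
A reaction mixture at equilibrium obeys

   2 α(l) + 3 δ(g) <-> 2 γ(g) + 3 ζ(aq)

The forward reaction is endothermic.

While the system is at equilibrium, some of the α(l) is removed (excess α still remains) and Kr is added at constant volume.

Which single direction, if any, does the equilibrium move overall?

no shift

α is a pure liquid; its activity is 1 regardless of amount, so Q is unaffected — no shift from this change.
At constant volume, adding an inert gas leaves every reacting species' partial pressure unchanged, so Q is unchanged — no shift from this change.
None of the changes alters Q relative to K, so there is no net shift.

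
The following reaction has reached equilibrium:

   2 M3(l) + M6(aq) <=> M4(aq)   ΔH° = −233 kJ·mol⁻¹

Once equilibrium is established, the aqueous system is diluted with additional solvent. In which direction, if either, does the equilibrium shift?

no shift

Dilution scales every aqueous concentration by the same factor. Δn_aq = 1 − 1 = 0, so Q is unchanged — no shift.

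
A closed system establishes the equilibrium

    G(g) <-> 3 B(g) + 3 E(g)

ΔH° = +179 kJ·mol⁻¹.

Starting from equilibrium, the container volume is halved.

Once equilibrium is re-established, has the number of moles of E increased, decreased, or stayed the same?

Gas moles: reactants 1, products 6 (Δn_gas = +5). Compression shifts the system toward the side with fewer moles of gas — to the left.
The net shift is to the left. E is a product, so its amount decreases.

decreases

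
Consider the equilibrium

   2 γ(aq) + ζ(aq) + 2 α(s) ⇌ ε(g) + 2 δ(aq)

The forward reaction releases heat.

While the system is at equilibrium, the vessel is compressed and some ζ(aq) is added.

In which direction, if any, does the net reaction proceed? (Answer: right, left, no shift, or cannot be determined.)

Gas moles: reactants 0, products 1 (Δn_gas = +1). Compression shifts the system toward the side with fewer moles of gas — to the left.
Adding ζ (aq), a reactant, drives the reaction to the right.
The individual effects push in opposite directions; without quantitative information the net direction cannot be determined.

cannot be determined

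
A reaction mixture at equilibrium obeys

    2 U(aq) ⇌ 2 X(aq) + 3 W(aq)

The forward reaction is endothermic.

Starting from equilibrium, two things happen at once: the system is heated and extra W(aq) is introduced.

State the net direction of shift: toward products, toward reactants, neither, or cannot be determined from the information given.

cannot be determined

The forward reaction is endothermic. Raising T favours the endothermic direction — shift to the right.
Adding W (aq), a product, drives the reaction to the left.
The individual effects push in opposite directions; without quantitative information the net direction cannot be determined.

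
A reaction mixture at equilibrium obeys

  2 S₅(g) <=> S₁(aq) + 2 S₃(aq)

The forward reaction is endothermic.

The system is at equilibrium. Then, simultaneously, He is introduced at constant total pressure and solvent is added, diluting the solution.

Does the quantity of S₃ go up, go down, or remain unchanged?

Adding inert gas at constant total pressure expands the volume and lowers every reacting partial pressure. With Δn_gas = 0 − 2 = -2, Q moves away from K toward the side with fewer gas moles, so the system shifts toward the side with more gas moles — to the left.
Dilution lowers every aqueous concentration by the same factor. Δn_aq = 3 − 0 = +3, so the system shifts toward the side with more dissolved moles — to the right.
The two effects oppose each other, so the net shift — and hence the change in S₃ — cannot be determined from the given information.

cannot be determined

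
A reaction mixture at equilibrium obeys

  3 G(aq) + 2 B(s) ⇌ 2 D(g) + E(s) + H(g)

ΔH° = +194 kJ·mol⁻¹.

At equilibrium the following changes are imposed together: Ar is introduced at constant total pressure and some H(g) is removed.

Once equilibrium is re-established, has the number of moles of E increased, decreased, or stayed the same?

increases

Adding inert gas at constant total pressure expands the volume and lowers every reacting partial pressure. With Δn_gas = 3 − 0 = +3, Q moves away from K toward the side with fewer gas moles, so the system shifts toward the side with more gas moles — to the right.
Removing H (g), a product, drives the reaction to the right.
The net shift is to the right. E is a product, so its amount increases.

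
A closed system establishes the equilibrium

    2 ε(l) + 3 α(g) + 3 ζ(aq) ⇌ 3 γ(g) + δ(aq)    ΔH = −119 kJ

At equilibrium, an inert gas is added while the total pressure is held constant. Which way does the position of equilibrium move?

Adding inert gas at constant total pressure expands the volume, scaling every reacting partial pressure by the same factor. Δn_gas = 3 − 3 = 0, so Q is unchanged — no shift.

no shift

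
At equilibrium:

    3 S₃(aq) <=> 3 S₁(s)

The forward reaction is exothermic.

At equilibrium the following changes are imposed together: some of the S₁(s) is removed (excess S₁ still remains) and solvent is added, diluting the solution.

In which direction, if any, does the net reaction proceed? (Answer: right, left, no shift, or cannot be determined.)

S₁ is a pure solid; its activity is 1 regardless of amount, so Q is unaffected — no shift from this change.
Dilution lowers every aqueous concentration by the same factor. Δn_aq = 0 − 3 = -3, so the system shifts toward the side with more dissolved moles — to the left.
Only the nonzero effect(s) matter; the net shift is to the left.

left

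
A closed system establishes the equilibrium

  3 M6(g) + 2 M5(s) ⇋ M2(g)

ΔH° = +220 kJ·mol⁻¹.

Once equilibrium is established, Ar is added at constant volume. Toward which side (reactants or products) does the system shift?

no shift

At constant volume, adding an inert gas leaves every reacting species' partial pressure unchanged, so Q is unchanged — no shift from this change.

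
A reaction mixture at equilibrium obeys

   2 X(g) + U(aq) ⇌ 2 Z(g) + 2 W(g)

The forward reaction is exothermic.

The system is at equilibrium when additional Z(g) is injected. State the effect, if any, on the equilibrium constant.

The equilibrium constant depends only on temperature. This perturbation may move the position of equilibrium, but since T is unchanged, K itself is unchanged.

unchanged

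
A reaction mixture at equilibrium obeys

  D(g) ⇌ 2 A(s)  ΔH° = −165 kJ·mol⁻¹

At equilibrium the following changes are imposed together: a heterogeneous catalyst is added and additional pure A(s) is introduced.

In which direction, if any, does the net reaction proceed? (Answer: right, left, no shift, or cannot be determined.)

no shift

A catalyst speeds both forward and reverse rates equally; it changes neither Q nor K — no shift from this change.
A is a pure solid; its activity is 1 regardless of amount, so Q is unaffected — no shift from this change.
None of the changes alters Q relative to K, so there is no net shift.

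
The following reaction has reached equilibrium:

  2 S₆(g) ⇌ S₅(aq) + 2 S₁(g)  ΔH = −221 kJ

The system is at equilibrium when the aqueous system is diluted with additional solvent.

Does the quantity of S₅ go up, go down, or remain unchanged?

Dilution lowers every aqueous concentration by the same factor. Δn_aq = 1 − 0 = +1, so the system shifts toward the side with more dissolved moles — to the right.
The net shift is to the right. S₅ is a product, so its amount increases.

increases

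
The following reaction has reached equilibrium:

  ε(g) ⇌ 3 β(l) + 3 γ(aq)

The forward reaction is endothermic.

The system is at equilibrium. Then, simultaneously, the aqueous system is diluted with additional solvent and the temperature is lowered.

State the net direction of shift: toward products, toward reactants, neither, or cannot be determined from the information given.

Dilution lowers every aqueous concentration by the same factor. Δn_aq = 3 − 0 = +3, so the system shifts toward the side with more dissolved moles — to the right.
The forward reaction is endothermic. Lowering T favours the exothermic direction — shift to the left.
The individual effects push in opposite directions; without quantitative information the net direction cannot be determined.

cannot be determined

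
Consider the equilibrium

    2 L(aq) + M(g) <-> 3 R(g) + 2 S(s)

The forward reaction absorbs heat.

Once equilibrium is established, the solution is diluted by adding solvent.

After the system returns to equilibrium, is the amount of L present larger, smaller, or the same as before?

increases

Dilution lowers every aqueous concentration by the same factor. Δn_aq = 0 − 2 = -2, so the system shifts toward the side with more dissolved moles — to the left.
The net shift is to the left. L is a reactant, so its amount increases.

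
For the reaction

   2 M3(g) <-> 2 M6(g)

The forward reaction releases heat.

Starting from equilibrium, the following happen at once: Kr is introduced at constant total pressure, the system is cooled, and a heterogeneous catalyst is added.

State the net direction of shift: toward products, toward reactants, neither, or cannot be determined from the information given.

Adding inert gas at constant total pressure expands the volume, scaling every reacting partial pressure by the same factor. Δn_gas = 2 − 2 = 0, so Q is unchanged — no shift.
The forward reaction is exothermic. Lowering T favours the exothermic direction — shift to the right.
A catalyst speeds both forward and reverse rates equally; it changes neither Q nor K — no shift from this change.
Only the nonzero effect(s) matter; the net shift is to the right.

right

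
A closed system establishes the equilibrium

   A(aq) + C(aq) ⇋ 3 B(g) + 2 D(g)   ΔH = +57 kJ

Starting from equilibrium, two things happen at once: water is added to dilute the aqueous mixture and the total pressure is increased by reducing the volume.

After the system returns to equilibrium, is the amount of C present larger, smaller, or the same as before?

Dilution lowers every aqueous concentration by the same factor. Δn_aq = 0 − 2 = -2, so the system shifts toward the side with more dissolved moles — to the left.
Gas moles: reactants 0, products 5 (Δn_gas = +5). Compression shifts the system toward the side with fewer moles of gas — to the left.
The net shift is to the left. C is a reactant, so its amount increases.

increases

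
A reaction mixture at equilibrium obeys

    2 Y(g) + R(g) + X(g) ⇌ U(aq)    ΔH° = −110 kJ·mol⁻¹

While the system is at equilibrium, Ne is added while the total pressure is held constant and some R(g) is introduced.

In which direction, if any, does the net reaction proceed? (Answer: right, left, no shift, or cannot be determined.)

Adding inert gas at constant total pressure expands the volume and lowers every reacting partial pressure. With Δn_gas = 0 − 4 = -4, Q moves away from K toward the side with fewer gas moles, so the system shifts toward the side with more gas moles — to the left.
Adding R (g), a reactant, drives the reaction to the right.
The individual effects push in opposite directions; without quantitative information the net direction cannot be determined.

cannot be determined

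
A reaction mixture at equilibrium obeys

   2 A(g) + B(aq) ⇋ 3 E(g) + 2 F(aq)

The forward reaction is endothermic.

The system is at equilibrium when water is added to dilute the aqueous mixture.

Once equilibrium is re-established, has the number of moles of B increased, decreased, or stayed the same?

decreases

Dilution lowers every aqueous concentration by the same factor. Δn_aq = 2 − 1 = +1, so the system shifts toward the side with more dissolved moles — to the right.
The net shift is to the right. B is a reactant, so its amount decreases.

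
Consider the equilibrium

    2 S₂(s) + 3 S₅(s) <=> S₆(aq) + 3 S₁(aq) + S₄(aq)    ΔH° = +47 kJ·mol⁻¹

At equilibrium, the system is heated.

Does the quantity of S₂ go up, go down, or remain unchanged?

The forward reaction is endothermic. Raising T favours the endothermic direction — shift to the right.
The net shift is to the right. S₂ is a reactant, so its amount decreases.

decreases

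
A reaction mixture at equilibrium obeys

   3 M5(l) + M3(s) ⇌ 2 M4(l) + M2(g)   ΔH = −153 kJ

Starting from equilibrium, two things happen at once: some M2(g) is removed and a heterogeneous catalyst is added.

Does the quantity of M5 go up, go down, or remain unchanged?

decreases

Removing M2 (g), a product, drives the reaction to the right.
A catalyst speeds both forward and reverse rates equally; it changes neither Q nor K — no shift from this change.
The net shift is to the right. M5 is a reactant, so its amount decreases.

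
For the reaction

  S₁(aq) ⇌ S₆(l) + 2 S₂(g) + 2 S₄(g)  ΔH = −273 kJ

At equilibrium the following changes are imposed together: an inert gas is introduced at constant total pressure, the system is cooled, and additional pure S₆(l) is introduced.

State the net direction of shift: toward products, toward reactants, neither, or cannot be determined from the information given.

right

Adding inert gas at constant total pressure expands the volume and lowers every reacting partial pressure. With Δn_gas = 4 − 0 = +4, Q moves away from K toward the side with fewer gas moles, so the system shifts toward the side with more gas moles — to the right.
The forward reaction is exothermic. Lowering T favours the exothermic direction — shift to the right.
S₆ is a pure liquid; its activity is 1 regardless of amount, so Q is unaffected — no shift from this change.
Only the nonzero effect(s) matter; the net shift is to the right.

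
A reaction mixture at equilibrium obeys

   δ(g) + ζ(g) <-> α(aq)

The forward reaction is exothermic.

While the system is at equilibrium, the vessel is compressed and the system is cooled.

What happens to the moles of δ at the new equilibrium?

Gas moles: reactants 2, products 0 (Δn_gas = -2). Compression shifts the system toward the side with fewer moles of gas — to the right.
The forward reaction is exothermic. Lowering T favours the exothermic direction — shift to the right.
The net shift is to the right. δ is a reactant, so its amount decreases.

decreases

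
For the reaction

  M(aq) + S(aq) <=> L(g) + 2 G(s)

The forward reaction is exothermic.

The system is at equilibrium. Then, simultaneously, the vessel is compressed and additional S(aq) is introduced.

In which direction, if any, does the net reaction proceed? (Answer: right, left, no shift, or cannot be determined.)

cannot be determined

Gas moles: reactants 0, products 1 (Δn_gas = +1). Compression shifts the system toward the side with fewer moles of gas — to the left.
Adding S (aq), a reactant, drives the reaction to the right.
The individual effects push in opposite directions; without quantitative information the net direction cannot be determined.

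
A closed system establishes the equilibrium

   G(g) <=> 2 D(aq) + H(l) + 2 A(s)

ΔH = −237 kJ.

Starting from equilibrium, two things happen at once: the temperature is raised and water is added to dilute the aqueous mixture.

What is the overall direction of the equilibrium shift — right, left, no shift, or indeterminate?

The forward reaction is exothermic. Raising T favours the endothermic direction — shift to the left.
Dilution lowers every aqueous concentration by the same factor. Δn_aq = 2 − 0 = +2, so the system shifts toward the side with more dissolved moles — to the right.
The individual effects push in opposite directions; without quantitative information the net direction cannot be determined.

cannot be determined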